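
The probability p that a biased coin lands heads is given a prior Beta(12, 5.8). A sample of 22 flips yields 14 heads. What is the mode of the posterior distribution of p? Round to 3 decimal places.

Prior: Beta(12, 5.8).
Data: 14 successes in 22 trials. The binomial likelihood contributes p^14(1−p)^8, so the posterior is Beta(12+14, 5.8+8) = Beta(26, 13.8).
For Beta(a, b) with a, b > 1 the mode is (a−1)/(a+b−2) = 25/37.8 ≈ 0.661.

p̂_MAP = 0.661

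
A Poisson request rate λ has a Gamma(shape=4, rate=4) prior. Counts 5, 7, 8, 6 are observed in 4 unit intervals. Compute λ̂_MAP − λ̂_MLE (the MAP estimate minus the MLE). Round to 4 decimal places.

Σxᵢ = 26. Posterior is Gamma(30, 8); MAP = (30−1)/8 = 29/8 ≈ 3.62500.
MLE = x̄ = 26/4 ≈ 6.50000.
Difference = 29/8 − 26/4 = -23/8 ≈ -2.8750.

MAP − MLE = -2.8750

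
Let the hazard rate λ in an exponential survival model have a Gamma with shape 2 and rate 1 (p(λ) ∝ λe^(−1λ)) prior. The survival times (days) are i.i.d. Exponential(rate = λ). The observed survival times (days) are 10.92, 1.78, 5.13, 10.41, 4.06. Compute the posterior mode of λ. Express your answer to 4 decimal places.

λ̂_MAP = 0.1802

The Exponential(rate=λ) likelihood is ∝ λ^n e^(−λΣtᵢ). Here n = 5 and Σtᵢ = 10.92 + 1.78 + 5.13 + 10.41 + 4.06 = 32.30.
Posterior ∝ λe^(−1λ) · λ^5e^(−32.30λ) = λ^6e^(−33.30λ), i.e. Gamma(7, 33.30).
Mode = (a−1)/b = 6/33.30 ≈ 0.1802.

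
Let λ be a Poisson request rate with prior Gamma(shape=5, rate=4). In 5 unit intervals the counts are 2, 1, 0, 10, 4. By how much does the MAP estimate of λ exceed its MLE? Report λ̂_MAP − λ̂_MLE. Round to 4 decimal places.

MAP − MLE = -1.0667

Σxᵢ = 17. Posterior is Gamma(22, 9); MAP = (22−1)/9 = 21/9 ≈ 2.33333.
MLE = x̄ = 17/5 ≈ 3.40000.
Difference = 21/9 − 17/5 = -16/15 ≈ -1.0667.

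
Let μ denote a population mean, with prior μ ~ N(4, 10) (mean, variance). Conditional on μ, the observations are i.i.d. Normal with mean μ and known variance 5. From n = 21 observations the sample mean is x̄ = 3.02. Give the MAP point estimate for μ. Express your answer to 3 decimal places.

μ̂_MAP = 3.043

n = 21, x̄ = 3.02.
For a Normal prior and Normal likelihood with known variance, the posterior is Normal; its mode equals its mean, the precision-weighted average.
Prior precision 1/σ₀² = 1/10 = 0.1; data precision n/σ² = 21/5 = 4.2.
μ̂ = (0.1·4 + 4.2·3.02) / (0.1 + 4.2) = 13.084/4.3 = 3271/1075 ≈ 3.043.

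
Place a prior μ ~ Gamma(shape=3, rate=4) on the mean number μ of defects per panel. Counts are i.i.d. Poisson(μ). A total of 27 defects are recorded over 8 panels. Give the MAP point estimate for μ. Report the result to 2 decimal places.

Σxᵢ = 27, n = 8.
Posterior ∝ μ^2e^(−4μ) · μ^27e^(−8μ) = μ^29e^(−12μ), i.e. Gamma(shape=30, rate=12).
The mode of a Gamma(a, b) with a ≥ 1 (shape–rate) is (a−1)/b = 29/12 ≈ 2.42.

μ̂_MAP = 2.42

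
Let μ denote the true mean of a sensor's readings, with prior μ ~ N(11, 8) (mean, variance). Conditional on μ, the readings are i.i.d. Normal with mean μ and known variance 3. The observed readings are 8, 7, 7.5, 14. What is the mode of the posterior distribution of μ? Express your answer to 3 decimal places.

μ̂_MAP = 9.286

n = 4; x̄ = (8 + 7 + 7.5 + 14)/4 = 36.5/4 = 9.125.
For a Normal prior and Normal likelihood with known variance, the posterior is Normal; its mode equals its mean, the precision-weighted average.
Prior precision 1/σ₀² = 1/8 = 0.125; data precision n/σ² = 4/3.
μ̂ = (0.125·11 + (4/3)·9.125) / (0.125 + 4/3) = (325/24)/(35/24) = 65/7 ≈ 9.286.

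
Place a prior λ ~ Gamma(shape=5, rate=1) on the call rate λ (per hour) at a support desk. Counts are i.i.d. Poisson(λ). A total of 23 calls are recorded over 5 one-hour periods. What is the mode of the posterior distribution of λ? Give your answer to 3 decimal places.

λ̂_MAP = 4.500

Σxᵢ = 23, n = 5.
Posterior ∝ λ^4e^(−1λ) · λ^23e^(−5λ) = λ^27e^(−6λ), i.e. Gamma(shape=28, rate=6).
The mode of a Gamma(a, b) with a ≥ 1 (shape–rate) is (a−1)/b = 27/6 ≈ 4.500.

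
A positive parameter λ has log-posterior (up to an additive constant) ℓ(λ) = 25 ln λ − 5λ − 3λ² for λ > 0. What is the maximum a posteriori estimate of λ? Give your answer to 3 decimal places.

ℓ'(λ) = 25/λ − 5 − 6λ. Setting this to zero and multiplying by λ: 6λ² + 5λ − 25 = 0.
λ = (−5 + √(5² + 4·6·25)) / (2·6) = (−5 + √625) / 12 = (−5 + 25)/12 = 5/3.
ℓ''(λ) = −25/λ² − 6 < 0, confirming a maximum.

λ̂_MAP = 1.667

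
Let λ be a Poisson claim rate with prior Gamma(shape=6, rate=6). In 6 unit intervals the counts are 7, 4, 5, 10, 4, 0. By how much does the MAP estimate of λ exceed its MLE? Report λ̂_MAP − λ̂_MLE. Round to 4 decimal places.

Σxᵢ = 30. Posterior is Gamma(36, 12); MAP = (36−1)/12 = 35/12 ≈ 2.91667.
MLE = x̄ = 30/6 ≈ 5.00000.
Difference = 35/12 − 30/6 = -25/12 ≈ -2.0833.

MAP − MLE = -2.0833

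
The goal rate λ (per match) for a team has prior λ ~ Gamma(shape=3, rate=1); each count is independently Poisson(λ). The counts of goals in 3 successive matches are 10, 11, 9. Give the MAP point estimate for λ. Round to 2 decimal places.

λ̂_MAP = 8.00

Σxᵢ = 10+11+9 = 30, with n = 3.
Posterior ∝ λ^2e^(−1λ) · λ^30e^(−3λ) = λ^32e^(−4λ), i.e. Gamma(shape=33, rate=4).
The mode of a Gamma(a, b) with a ≥ 1 (shape–rate) is (a−1)/b = 32/4 ≈ 8.00.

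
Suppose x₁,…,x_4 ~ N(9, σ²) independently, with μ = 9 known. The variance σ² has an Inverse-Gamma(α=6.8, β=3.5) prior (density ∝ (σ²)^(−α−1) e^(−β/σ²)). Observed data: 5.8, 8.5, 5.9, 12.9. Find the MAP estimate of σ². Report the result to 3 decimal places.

Sum of squared deviations about the known mean: SS = (5.8−9)² + (8.5−9)² + (5.9−9)² + (12.9−9)² = 35.31.
The Normal likelihood contributes (σ²)^(−n/2) exp(−SS/(2σ²)), so the posterior is Inverse-Gamma(α + n/2, β + SS/2) = Inverse-Gamma(8.8, 21.155).
The mode of Inverse-Gamma(a, b) is b/(a+1) = 21.155/9.8 ≈ 2.159.

σ̂²_MAP = 2.159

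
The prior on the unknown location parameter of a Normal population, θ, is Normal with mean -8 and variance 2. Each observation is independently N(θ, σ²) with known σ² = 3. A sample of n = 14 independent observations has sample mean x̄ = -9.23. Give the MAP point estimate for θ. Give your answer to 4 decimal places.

n = 14, x̄ = -9.23.
For a Normal prior and Normal likelihood with known variance, the posterior is Normal; its mode equals its mean, the precision-weighted average.
Prior precision 1/σ₀² = 1/2 = 0.5; data precision n/σ² = 14/3.
θ̂ = (0.5·(-8) + (14/3)·(-9.23)) / (0.5 + 14/3) = (-7061/150)/(31/6) = -7061/775 ≈ -9.1110.

θ̂_MAP = -9.1110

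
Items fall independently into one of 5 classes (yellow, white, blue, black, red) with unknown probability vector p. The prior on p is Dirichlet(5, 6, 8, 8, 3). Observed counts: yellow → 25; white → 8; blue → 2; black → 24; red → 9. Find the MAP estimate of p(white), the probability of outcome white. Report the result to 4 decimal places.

The posterior is Dirichlet(αᵢ + nᵢ) = Dirichlet(30, 14, 10, 32, 12).
For a Dirichlet(a₁,…,a_K) with all aᵢ > 1, the mode has j-th component (aⱼ − 1)/(Σaᵢ − K).
Here Σaᵢ = 98 and K = 5, so p(white) = (14 − 1)/(98 − 5) = 13/93 ≈ 0.1398.

MAP estimate of p(white) = 0.1398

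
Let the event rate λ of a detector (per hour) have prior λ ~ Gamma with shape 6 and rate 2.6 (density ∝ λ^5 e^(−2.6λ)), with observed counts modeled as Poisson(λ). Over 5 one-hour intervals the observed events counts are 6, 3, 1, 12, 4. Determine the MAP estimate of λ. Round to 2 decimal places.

λ̂_MAP = 4.08

Σxᵢ = 6+3+1+12+4 = 26, with n = 5.
Posterior ∝ λ^5e^(−2.6λ) · λ^26e^(−5λ) = λ^31e^(−7.6λ), i.e. Gamma(shape=32, rate=7.6).
The mode of a Gamma(a, b) with a ≥ 1 (shape–rate) is (a−1)/b = 31/7.6 ≈ 4.08.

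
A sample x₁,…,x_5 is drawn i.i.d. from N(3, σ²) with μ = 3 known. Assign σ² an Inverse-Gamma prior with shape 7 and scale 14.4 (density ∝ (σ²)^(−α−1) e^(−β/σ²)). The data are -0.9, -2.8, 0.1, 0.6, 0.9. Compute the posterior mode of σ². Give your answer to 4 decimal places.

σ̂²_MAP = 4.5824

Sum of squared deviations about the known mean: SS = (-0.9−3)² + (-2.8−3)² + (0.1−3)² + (0.6−3)² + (0.9−3)² = 67.43.
The Normal likelihood contributes (σ²)^(−n/2) exp(−SS/(2σ²)), so the posterior is Inverse-Gamma(α + n/2, β + SS/2) = Inverse-Gamma(9.5, 48.115).
The mode of Inverse-Gamma(a, b) is b/(a+1) = 48.115/10.5 ≈ 4.5824.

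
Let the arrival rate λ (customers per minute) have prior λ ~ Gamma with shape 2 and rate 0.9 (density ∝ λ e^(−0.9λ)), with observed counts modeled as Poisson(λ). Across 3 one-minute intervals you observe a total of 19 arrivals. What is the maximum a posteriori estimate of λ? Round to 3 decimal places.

λ̂_MAP = 5.128

Σxᵢ = 19, n = 3.
Posterior ∝ λe^(−0.9λ) · λ^19e^(−3λ) = λ^20e^(−3.9λ), i.e. Gamma(shape=21, rate=3.9).
The mode of a Gamma(a, b) with a ≥ 1 (shape–rate) is (a−1)/b = 20/3.9 ≈ 5.128.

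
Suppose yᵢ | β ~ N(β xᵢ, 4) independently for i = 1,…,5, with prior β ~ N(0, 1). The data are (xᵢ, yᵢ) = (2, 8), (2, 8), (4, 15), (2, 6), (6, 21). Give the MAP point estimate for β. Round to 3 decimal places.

log p(β | y) = −Σ(yᵢ − βxᵢ)²/(2·4) − β²/(2·1) + const.
Setting the derivative to zero: Σxᵢ(yᵢ − βxᵢ)/4 − β/1 = 0, so β = Σxᵢyᵢ / (Σxᵢ² + σ²/τ²).
Σxᵢyᵢ = 2·8 + 2·8 + 4·15 + 2·6 + 6·21 = 230; Σxᵢ² = 64; σ²/τ² = 4.
β̂_MAP = 230 / (64 + 4) = 230/68 ≈ 3.382.

β̂_MAP = 3.382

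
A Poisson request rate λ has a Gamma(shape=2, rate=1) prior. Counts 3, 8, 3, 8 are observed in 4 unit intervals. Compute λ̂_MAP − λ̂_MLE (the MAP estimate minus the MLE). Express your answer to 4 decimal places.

Σxᵢ = 22. Posterior is Gamma(24, 5); MAP = (24−1)/5 = 23/5 ≈ 4.60000.
MLE = x̄ = 22/4 ≈ 5.50000.
Difference = 23/5 − 22/4 = -9/10 ≈ -0.9000.

MAP − MLE = -0.9000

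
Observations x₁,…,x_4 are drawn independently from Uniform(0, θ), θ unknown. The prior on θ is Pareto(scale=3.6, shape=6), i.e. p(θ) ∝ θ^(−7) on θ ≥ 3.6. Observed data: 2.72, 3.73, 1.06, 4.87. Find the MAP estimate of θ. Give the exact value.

The Uniform(0, θ) likelihood is θ^(−n) for θ ≥ max(xᵢ), zero otherwise. Here max(xᵢ) = 4.87.
Posterior ∝ θ^(−7) · θ^(−4) = θ^(−11) on θ ≥ max(3.6, 4.87) = 4.87.
This density is strictly decreasing in θ, so the posterior mode lies at the lower boundary of the support.

θ̂_MAP = 4.87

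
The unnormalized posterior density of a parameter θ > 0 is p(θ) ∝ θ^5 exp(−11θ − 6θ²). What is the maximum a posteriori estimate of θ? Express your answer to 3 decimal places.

ℓ'(θ) = 5/θ − 11 − 12θ. Setting this to zero and multiplying by θ: 12θ² + 11θ − 5 = 0.
θ = (−11 + √(11² + 4·12·5)) / (2·12) = (−11 + √361) / 24 = (−11 + 19)/24 = 1/3.
ℓ''(θ) = −5/θ² − 12 < 0, confirming a maximum.

θ̂_MAP = 0.333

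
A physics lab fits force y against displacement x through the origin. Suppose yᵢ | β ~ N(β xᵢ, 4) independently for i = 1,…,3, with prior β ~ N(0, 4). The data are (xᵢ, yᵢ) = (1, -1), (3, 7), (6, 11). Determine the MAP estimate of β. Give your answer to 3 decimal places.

log p(β | y) = −Σ(yᵢ − βxᵢ)²/(2·4) − β²/(2·4) + const.
Setting the derivative to zero: Σxᵢ(yᵢ − βxᵢ)/4 − β/4 = 0, so β = Σxᵢyᵢ / (Σxᵢ² + σ²/τ²).
Σxᵢyᵢ = 1·(-1) + 3·7 + 6·11 = 86; Σxᵢ² = 46; σ²/τ² = 1.
β̂_MAP = 86 / (46 + 1) = 86/47 ≈ 1.830.

β̂_MAP = 1.830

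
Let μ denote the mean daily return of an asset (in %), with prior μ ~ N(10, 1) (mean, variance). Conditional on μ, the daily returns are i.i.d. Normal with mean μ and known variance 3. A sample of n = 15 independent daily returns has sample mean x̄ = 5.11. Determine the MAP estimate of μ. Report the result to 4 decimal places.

μ̂_MAP = 5.9250

n = 15, x̄ = 5.11.
For a Normal prior and Normal likelihood with known variance, the posterior is Normal; its mode equals its mean, the precision-weighted average.
Prior precision 1/σ₀² = 1/1 = 1; data precision n/σ² = 15/3 = 5.
μ̂ = (1·10 + 5·5.11) / (1 + 5) = 35.55/6 = 5.9250.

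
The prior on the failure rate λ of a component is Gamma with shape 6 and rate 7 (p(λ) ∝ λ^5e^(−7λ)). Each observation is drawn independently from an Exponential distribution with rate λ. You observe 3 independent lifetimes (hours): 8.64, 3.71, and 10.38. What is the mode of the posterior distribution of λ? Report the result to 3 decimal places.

λ̂_MAP = 0.269

The Exponential(rate=λ) likelihood is ∝ λ^n e^(−λΣtᵢ). Here n = 3 and Σtᵢ = 8.64 + 3.71 + 10.38 = 22.73.
Posterior ∝ λ^5e^(−7λ) · λ^3e^(−22.73λ) = λ^8e^(−29.73λ), i.e. Gamma(9, 29.73).
Mode = (a−1)/b = 8/29.73 ≈ 0.269.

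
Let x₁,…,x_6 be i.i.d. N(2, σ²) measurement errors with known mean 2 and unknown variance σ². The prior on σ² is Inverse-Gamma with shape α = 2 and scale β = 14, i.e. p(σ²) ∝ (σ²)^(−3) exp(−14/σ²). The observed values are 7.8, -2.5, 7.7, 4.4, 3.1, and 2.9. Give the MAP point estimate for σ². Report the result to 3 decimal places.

σ̂²_MAP = 10.180

Sum of squared deviations about the known mean: SS = (7.8−2)² + (-2.5−2)² + (7.7−2)² + (4.4−2)² + (3.1−2)² + (2.9−2)² = 94.16.
The Normal likelihood contributes (σ²)^(−n/2) exp(−SS/(2σ²)), so the posterior is Inverse-Gamma(α + n/2, β + SS/2) = Inverse-Gamma(5, 61.08).
The mode of Inverse-Gamma(a, b) is b/(a+1) = 61.08/6 ≈ 10.180.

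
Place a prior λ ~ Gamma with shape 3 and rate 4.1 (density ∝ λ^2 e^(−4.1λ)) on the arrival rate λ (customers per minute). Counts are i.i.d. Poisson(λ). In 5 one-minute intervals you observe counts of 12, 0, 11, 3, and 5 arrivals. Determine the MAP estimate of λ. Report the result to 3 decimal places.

Σxᵢ = 12+0+11+3+5 = 31, with n = 5.
Posterior ∝ λ^2e^(−4.1λ) · λ^31e^(−5λ) = λ^33e^(−9.1λ), i.e. Gamma(shape=34, rate=9.1).
The mode of a Gamma(a, b) with a ≥ 1 (shape–rate) is (a−1)/b = 33/9.1 ≈ 3.626.

λ̂_MAP = 3.626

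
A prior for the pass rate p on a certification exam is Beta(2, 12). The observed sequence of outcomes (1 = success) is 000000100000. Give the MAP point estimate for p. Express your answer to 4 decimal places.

Prior: Beta(2, 12).
Data: 1 success in 12 trials (from the sequence). The binomial likelihood contributes p(1−p)^11, so the posterior is Beta(2+1, 12+11) = Beta(3, 23).
For Beta(a, b) with a, b > 1 the mode is (a−1)/(a+b−2) = 2/24 ≈ 0.0833.

p̂_MAP = 0.0833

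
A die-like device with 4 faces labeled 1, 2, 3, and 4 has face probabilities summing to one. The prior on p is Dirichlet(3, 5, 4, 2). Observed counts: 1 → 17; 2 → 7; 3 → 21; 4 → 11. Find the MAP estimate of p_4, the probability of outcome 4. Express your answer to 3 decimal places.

MAP estimate: 0.182

The posterior is Dirichlet(αᵢ + nᵢ) = Dirichlet(20, 12, 25, 13).
For a Dirichlet(a₁,…,a_K) with all aᵢ > 1, the mode has j-th component (aⱼ − 1)/(Σaᵢ − K).
Here Σaᵢ = 70 and K = 4, so p_4 = (13 − 1)/(70 − 4) = 12/66 ≈ 0.182.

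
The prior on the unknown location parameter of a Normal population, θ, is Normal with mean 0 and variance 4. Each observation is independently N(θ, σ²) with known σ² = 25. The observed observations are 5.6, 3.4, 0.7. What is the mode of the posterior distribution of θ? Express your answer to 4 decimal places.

θ̂_MAP = 1.0486

n = 3; x̄ = (5.6 + 3.4 + 0.7)/3 = 9.7/3 = 97/30 ≈ 3.2333.
For a Normal prior and Normal likelihood with known variance, the posterior is Normal; its mode equals its mean, the precision-weighted average.
Prior precision 1/σ₀² = 1/4 = 0.25; data precision n/σ² = 3/25 = 0.12.
θ̂ = (0.25·0 + 0.12·(97/30)) / (0.25 + 0.12) = 0.388/0.37 = 194/185 ≈ 1.0486.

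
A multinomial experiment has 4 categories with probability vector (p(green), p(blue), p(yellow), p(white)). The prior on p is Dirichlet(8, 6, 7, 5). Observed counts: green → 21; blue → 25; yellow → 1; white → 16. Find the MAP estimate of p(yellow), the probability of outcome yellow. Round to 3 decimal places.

The posterior is Dirichlet(αᵢ + nᵢ) = Dirichlet(29, 31, 8, 21).
For a Dirichlet(a₁,…,a_K) with all aᵢ > 1, the mode has j-th component (aⱼ − 1)/(Σaᵢ − K).
Here Σaᵢ = 89 and K = 4, so p(yellow) = (8 − 1)/(89 − 4) = 7/85 ≈ 0.082.

MAP estimate of p(yellow) = 0.082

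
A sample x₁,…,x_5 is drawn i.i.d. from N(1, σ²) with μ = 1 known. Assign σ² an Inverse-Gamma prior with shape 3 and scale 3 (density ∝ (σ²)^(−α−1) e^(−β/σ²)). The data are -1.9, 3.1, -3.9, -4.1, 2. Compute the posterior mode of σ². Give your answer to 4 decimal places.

Sum of squared deviations about the known mean: SS = (-1.9−1)² + (3.1−1)² + (-3.9−1)² + (-4.1−1)² + (2−1)² = 63.84.
The Normal likelihood contributes (σ²)^(−n/2) exp(−SS/(2σ²)), so the posterior is Inverse-Gamma(α + n/2, β + SS/2) = Inverse-Gamma(5.5, 34.92).
The mode of Inverse-Gamma(a, b) is b/(a+1) = 34.92/6.5 ≈ 5.3723.

σ̂²_MAP = 5.3723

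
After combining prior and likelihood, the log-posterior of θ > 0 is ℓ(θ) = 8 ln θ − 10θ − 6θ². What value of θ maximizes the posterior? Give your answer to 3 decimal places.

θ̂_MAP = 0.500

ℓ'(θ) = 8/θ − 10 − 12θ. Setting this to zero and multiplying by θ: 12θ² + 10θ − 8 = 0.
θ = (−10 + √(10² + 4·12·8)) / (2·12) = (−10 + √484) / 24 = (−10 + 22)/24 = 1/2.
ℓ''(θ) = −8/θ² − 12 < 0, confirming a maximum.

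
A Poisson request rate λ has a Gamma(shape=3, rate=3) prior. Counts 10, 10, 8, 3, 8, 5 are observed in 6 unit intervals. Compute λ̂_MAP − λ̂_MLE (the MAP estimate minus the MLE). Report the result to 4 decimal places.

MAP − MLE = -2.2222

Σxᵢ = 44. Posterior is Gamma(47, 9); MAP = (47−1)/9 = 46/9 ≈ 5.11111.
MLE = x̄ = 44/6 ≈ 7.33333.
Difference = 46/9 − 44/6 = -20/9 ≈ -2.2222.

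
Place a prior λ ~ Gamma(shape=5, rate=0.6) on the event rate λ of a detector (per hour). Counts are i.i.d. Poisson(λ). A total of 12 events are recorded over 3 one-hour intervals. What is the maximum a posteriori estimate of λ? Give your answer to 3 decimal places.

λ̂_MAP = 4.444

Σxᵢ = 12, n = 3.
Posterior ∝ λ^4e^(−0.6λ) · λ^12e^(−3λ) = λ^16e^(−3.6λ), i.e. Gamma(shape=17, rate=3.6).
The mode of a Gamma(a, b) with a ≥ 1 (shape–rate) is (a−1)/b = 16/3.6 ≈ 4.444.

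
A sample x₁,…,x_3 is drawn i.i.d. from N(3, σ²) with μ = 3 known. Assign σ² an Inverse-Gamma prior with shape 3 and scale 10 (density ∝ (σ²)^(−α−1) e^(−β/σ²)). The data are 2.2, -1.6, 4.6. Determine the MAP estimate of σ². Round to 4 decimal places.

Sum of squared deviations about the known mean: SS = (2.2−3)² + (-1.6−3)² + (4.6−3)² = 24.36.
The Normal likelihood contributes (σ²)^(−n/2) exp(−SS/(2σ²)), so the posterior is Inverse-Gamma(α + n/2, β + SS/2) = Inverse-Gamma(4.5, 22.18).
The mode of Inverse-Gamma(a, b) is b/(a+1) = 22.18/5.5 ≈ 4.0327.

σ̂²_MAP = 4.0327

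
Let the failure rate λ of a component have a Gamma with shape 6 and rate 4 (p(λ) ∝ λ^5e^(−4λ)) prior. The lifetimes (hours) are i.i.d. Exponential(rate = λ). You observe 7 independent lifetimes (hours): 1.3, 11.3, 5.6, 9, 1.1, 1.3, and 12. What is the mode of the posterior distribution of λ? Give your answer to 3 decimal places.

The Exponential(rate=λ) likelihood is ∝ λ^n e^(−λΣtᵢ). Here n = 7 and Σtᵢ = 1.3 + 11.3 + 5.6 + 9 + 1.1 + 1.3 + 12 = 41.6.
Posterior ∝ λ^5e^(−4λ) · λ^7e^(−41.6λ) = λ^12e^(−45.6λ), i.e. Gamma(13, 45.6).
Mode = (a−1)/b = 12/45.6 ≈ 0.263.

λ̂_MAP = 0.263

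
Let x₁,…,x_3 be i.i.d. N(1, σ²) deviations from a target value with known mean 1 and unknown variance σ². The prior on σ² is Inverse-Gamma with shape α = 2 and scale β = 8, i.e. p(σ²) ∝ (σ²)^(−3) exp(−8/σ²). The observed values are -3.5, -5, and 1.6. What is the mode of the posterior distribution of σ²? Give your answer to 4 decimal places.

σ̂²_MAP = 8.0678

Sum of squared deviations about the known mean: SS = (-3.5−1)² + (-5−1)² + (1.6−1)² = 56.61.
The Normal likelihood contributes (σ²)^(−n/2) exp(−SS/(2σ²)), so the posterior is Inverse-Gamma(α + n/2, β + SS/2) = Inverse-Gamma(3.5, 36.305).
The mode of Inverse-Gamma(a, b) is b/(a+1) = 36.305/4.5 ≈ 8.0678.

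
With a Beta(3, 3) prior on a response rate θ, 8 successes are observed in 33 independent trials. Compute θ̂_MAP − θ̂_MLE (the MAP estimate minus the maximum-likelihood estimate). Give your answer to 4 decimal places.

Posterior is Beta(11, 28); MAP = (11−1)/(39−2) = 10/37 ≈ 0.27027.
MLE ignores the prior: θ̂_MLE = k/n = 8/33 ≈ 0.24242.
Difference = 10/37 − 8/33 = 34/1221 ≈ 0.0278.

MAP − MLE = 0.0278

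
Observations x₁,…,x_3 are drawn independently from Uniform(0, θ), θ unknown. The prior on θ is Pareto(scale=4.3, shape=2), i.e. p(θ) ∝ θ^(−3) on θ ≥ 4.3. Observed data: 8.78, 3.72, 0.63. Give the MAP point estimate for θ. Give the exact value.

The Uniform(0, θ) likelihood is θ^(−n) for θ ≥ max(xᵢ), zero otherwise. Here max(xᵢ) = 8.78.
Posterior ∝ θ^(−3) · θ^(−3) = θ^(−6) on θ ≥ max(4.3, 8.78) = 8.78.
This density is strictly decreasing in θ, so the posterior mode lies at the lower boundary of the support.

θ̂_MAP = 8.78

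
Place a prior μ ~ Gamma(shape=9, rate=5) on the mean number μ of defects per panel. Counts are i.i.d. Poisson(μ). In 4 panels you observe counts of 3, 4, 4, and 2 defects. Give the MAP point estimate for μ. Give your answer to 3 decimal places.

Σxᵢ = 3+4+4+2 = 13, with n = 4.
Posterior ∝ μ^8e^(−5μ) · μ^13e^(−4μ) = μ^21e^(−9μ), i.e. Gamma(shape=22, rate=9).
The mode of a Gamma(a, b) with a ≥ 1 (shape–rate) is (a−1)/b = 21/9 ≈ 2.333.

μ̂_MAP = 2.333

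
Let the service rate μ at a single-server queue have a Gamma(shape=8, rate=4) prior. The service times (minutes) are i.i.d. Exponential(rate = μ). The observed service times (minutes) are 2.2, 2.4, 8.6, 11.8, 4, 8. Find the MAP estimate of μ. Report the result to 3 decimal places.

The Exponential(rate=μ) likelihood is ∝ μ^n e^(−μΣtᵢ). Here n = 6 and Σtᵢ = 2.2 + 2.4 + 8.6 + 11.8 + 4 + 8 = 37.
Posterior ∝ μ^7e^(−4μ) · μ^6e^(−37μ) = μ^13e^(−41μ), i.e. Gamma(14, 41).
Mode = (a−1)/b = 13/41 ≈ 0.317.

μ̂_MAP = 0.317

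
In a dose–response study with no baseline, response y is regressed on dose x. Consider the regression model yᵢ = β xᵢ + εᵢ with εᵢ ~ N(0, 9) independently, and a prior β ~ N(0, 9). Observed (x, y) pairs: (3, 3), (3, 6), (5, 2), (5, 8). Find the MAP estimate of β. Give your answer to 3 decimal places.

β̂_MAP = 1.116

log p(β | y) = −Σ(yᵢ − βxᵢ)²/(2·9) − β²/(2·9) + const.
Setting the derivative to zero: Σxᵢ(yᵢ − βxᵢ)/9 − β/9 = 0, so β = Σxᵢyᵢ / (Σxᵢ² + σ²/τ²).
Σxᵢyᵢ = 3·3 + 3·6 + 5·2 + 5·8 = 77; Σxᵢ² = 68; σ²/τ² = 1.
β̂_MAP = 77 / (68 + 1) = 77/69 ≈ 1.116.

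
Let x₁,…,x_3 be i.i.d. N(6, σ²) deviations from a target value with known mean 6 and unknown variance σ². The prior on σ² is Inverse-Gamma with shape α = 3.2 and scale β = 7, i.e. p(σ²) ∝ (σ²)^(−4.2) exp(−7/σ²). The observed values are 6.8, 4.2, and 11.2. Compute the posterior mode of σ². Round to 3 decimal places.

Sum of squared deviations about the known mean: SS = (6.8−6)² + (4.2−6)² + (11.2−6)² = 30.92.
The Normal likelihood contributes (σ²)^(−n/2) exp(−SS/(2σ²)), so the posterior is Inverse-Gamma(α + n/2, β + SS/2) = Inverse-Gamma(4.7, 22.46).
The mode of Inverse-Gamma(a, b) is b/(a+1) = 22.46/5.7 ≈ 3.940.

σ̂²_MAP = 3.940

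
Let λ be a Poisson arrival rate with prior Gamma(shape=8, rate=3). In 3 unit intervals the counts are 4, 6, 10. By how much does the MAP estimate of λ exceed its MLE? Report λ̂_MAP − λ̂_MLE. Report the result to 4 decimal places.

Σxᵢ = 20. Posterior is Gamma(28, 6); MAP = (28−1)/6 = 27/6 ≈ 4.50000.
MLE = x̄ = 20/3 ≈ 6.66667.
Difference = 27/6 − 20/3 = -13/6 ≈ -2.1667.

MAP − MLE = -2.1667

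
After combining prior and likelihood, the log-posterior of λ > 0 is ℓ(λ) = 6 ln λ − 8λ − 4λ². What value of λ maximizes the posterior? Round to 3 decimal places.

ℓ'(λ) = 6/λ − 8 − 8λ. Setting this to zero and multiplying by λ: 8λ² + 8λ − 6 = 0.
λ = (−8 + √(8² + 4·8·6)) / (2·8) = (−8 + √256) / 16 = (−8 + 16)/16 = 1/2.
ℓ''(λ) = −6/λ² − 8 < 0, confirming a maximum.

λ̂_MAP = 0.500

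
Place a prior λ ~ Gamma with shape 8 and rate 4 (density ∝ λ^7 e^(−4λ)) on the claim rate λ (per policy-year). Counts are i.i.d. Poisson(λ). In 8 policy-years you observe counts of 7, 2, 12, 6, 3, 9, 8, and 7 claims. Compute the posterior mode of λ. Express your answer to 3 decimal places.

Σxᵢ = 7+2+12+6+3+9+8+7 = 54, with n = 8.
Posterior ∝ λ^7e^(−4λ) · λ^54e^(−8λ) = λ^61e^(−12λ), i.e. Gamma(shape=62, rate=12).
The mode of a Gamma(a, b) with a ≥ 1 (shape–rate) is (a−1)/b = 61/12 ≈ 5.083.

λ̂_MAP = 5.083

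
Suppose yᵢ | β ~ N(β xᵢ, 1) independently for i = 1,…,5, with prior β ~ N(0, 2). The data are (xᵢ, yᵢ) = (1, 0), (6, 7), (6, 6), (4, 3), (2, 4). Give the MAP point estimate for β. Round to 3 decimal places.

β̂_MAP = 1.048

log p(β | y) = −Σ(yᵢ − βxᵢ)²/(2·1) − β²/(2·2) + const.
Setting the derivative to zero: Σxᵢ(yᵢ − βxᵢ)/1 − β/2 = 0, so β = Σxᵢyᵢ / (Σxᵢ² + σ²/τ²).
Σxᵢyᵢ = 1·0 + 6·7 + 6·6 + 4·3 + 2·4 = 98; Σxᵢ² = 93; σ²/τ² = 0.5.
β̂_MAP = 98 / (93 + 0.5) = 98/93.5 ≈ 1.048.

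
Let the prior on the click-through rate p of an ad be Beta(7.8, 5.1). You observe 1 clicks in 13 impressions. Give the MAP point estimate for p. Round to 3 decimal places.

p̂_MAP = 0.326

Prior: Beta(7.8, 5.1).
Data: 1 success in 13 trials. The binomial likelihood contributes p(1−p)^12, so the posterior is Beta(7.8+1, 5.1+12) = Beta(8.8, 17.1).
For Beta(a, b) with a, b > 1 the mode is (a−1)/(a+b−2) = 7.8/23.9 ≈ 0.326.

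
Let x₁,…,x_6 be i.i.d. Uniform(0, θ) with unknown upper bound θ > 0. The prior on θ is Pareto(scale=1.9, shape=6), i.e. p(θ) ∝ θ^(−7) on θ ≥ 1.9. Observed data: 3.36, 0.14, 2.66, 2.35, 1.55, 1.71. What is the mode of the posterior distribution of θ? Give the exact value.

θ̂_MAP = 3.36

The Uniform(0, θ) likelihood is θ^(−n) for θ ≥ max(xᵢ), zero otherwise. Here max(xᵢ) = 3.36.
Posterior ∝ θ^(−7) · θ^(−6) = θ^(−13) on θ ≥ max(1.9, 3.36) = 3.36.
This density is strictly decreasing in θ, so the posterior mode lies at the lower boundary of the support.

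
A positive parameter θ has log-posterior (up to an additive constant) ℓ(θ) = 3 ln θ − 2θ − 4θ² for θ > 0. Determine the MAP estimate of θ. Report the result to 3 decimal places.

θ̂_MAP = 0.500

ℓ'(θ) = 3/θ − 2 − 8θ. Setting this to zero and multiplying by θ: 8θ² + 2θ − 3 = 0.
θ = (−2 + √(2² + 4·8·3)) / (2·8) = (−2 + √100) / 16 = (−2 + 10)/16 = 1/2.
ℓ''(θ) = −3/θ² − 8 < 0, confirming a maximum.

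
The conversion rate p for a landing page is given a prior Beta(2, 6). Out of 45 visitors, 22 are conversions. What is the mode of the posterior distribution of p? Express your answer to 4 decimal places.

p̂_MAP = 0.4510

Prior: Beta(2, 6).
Data: 22 successes in 45 trials. The binomial likelihood contributes p^22(1−p)^23, so the posterior is Beta(2+22, 6+23) = Beta(24, 29).
For Beta(a, b) with a, b > 1 the mode is (a−1)/(a+b−2) = 23/51 ≈ 0.4510.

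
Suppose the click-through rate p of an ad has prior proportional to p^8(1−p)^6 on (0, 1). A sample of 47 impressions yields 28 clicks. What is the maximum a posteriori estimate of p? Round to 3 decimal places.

The prior density ∝ p^8(1−p)^6 is the kernel of Beta(9, 7).
Data: 28 successes in 47 trials. The binomial likelihood contributes p^28(1−p)^19, so the posterior is Beta(9+28, 7+19) = Beta(37, 26).
For Beta(a, b) with a, b > 1 the mode is (a−1)/(a+b−2) = 36/61 ≈ 0.590.

p̂_MAP = 0.590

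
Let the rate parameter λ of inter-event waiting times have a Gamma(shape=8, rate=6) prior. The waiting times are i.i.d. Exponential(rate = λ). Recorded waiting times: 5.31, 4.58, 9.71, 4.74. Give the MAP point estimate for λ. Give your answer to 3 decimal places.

λ̂_MAP = 0.363

The Exponential(rate=λ) likelihood is ∝ λ^n e^(−λΣtᵢ). Here n = 4 and Σtᵢ = 5.31 + 4.58 + 9.71 + 4.74 = 24.34.
Posterior ∝ λ^7e^(−6λ) · λ^4e^(−24.34λ) = λ^11e^(−30.34λ), i.e. Gamma(12, 30.34).
Mode = (a−1)/b = 11/30.34 ≈ 0.363.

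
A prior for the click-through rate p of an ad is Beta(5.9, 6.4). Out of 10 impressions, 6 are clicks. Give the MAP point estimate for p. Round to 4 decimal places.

Prior: Beta(5.9, 6.4).
Data: 6 successes in 10 trials. The binomial likelihood contributes p^6(1−p)^4, so the posterior is Beta(5.9+6, 6.4+4) = Beta(11.9, 10.4).
For Beta(a, b) with a, b > 1 the mode is (a−1)/(a+b−2) = 10.9/20.3 ≈ 0.5369.

p̂_MAP = 0.5369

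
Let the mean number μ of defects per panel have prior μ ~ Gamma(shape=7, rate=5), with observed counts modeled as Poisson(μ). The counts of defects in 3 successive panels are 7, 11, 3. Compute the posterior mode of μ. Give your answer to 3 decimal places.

Σxᵢ = 7+11+3 = 21, with n = 3.
Posterior ∝ μ^6e^(−5μ) · μ^21e^(−3μ) = μ^27e^(−8μ), i.e. Gamma(shape=28, rate=8).
The mode of a Gamma(a, b) with a ≥ 1 (shape–rate) is (a−1)/b = 27/8 ≈ 3.375.

μ̂_MAP = 3.375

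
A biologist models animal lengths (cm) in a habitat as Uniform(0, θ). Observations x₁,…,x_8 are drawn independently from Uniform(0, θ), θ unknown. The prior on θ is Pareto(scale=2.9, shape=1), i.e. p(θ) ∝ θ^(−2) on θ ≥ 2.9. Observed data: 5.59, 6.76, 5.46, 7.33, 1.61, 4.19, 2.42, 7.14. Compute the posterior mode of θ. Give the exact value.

The Uniform(0, θ) likelihood is θ^(−n) for θ ≥ max(xᵢ), zero otherwise. Here max(xᵢ) = 7.33.
Posterior ∝ θ^(−2) · θ^(−8) = θ^(−10) on θ ≥ max(2.9, 7.33) = 7.33.
This density is strictly decreasing in θ, so the posterior mode lies at the lower boundary of the support.

θ̂_MAP = 7.33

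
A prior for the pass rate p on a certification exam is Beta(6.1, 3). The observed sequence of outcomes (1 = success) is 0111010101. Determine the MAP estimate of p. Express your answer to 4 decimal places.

Prior: Beta(6.1, 3).
Data: 6 successes in 10 trials (from the sequence). The binomial likelihood contributes p^6(1−p)^4, so the posterior is Beta(6.1+6, 3+4) = Beta(12.1, 7).
For Beta(a, b) with a, b > 1 the mode is (a−1)/(a+b−2) = 11.1/17.1 ≈ 0.6491.

p̂_MAP = 0.6491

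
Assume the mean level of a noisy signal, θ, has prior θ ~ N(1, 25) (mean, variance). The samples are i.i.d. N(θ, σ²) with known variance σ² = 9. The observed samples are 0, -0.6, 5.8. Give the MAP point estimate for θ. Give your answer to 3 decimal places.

n = 3; x̄ = (0 + (-0.6) + 5.8)/3 = 5.2/3 = 26/15 ≈ 1.7333.
For a Normal prior and Normal likelihood with known variance, the posterior is Normal; its mode equals its mean, the precision-weighted average.
Prior precision 1/σ₀² = 1/25 = 0.04; data precision n/σ² = 3/9 = 1/3.
θ̂ = (0.04·1 + (1/3)·(26/15)) / (0.04 + 1/3) = (139/225)/(28/75) = 139/84 ≈ 1.655.

θ̂_MAP = 1.655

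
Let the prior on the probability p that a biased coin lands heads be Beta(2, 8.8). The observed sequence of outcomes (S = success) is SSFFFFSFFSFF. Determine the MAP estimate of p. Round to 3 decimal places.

Prior: Beta(2, 8.8).
Data: 4 successes in 12 trials (from the sequence). The binomial likelihood contributes p^4(1−p)^8, so the posterior is Beta(2+4, 8.8+8) = Beta(6, 16.8).
For Beta(a, b) with a, b > 1 the mode is (a−1)/(a+b−2) = 5/20.8 ≈ 0.240.

p̂_MAP = 0.240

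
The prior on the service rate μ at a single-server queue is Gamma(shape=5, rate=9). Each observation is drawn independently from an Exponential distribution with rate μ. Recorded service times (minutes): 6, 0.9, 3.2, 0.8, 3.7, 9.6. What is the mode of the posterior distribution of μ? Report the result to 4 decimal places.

μ̂_MAP = 0.3012

The Exponential(rate=μ) likelihood is ∝ μ^n e^(−μΣtᵢ). Here n = 6 and Σtᵢ = 6 + 0.9 + 3.2 + 0.8 + 3.7 + 9.6 = 24.2.
Posterior ∝ μ^4e^(−9μ) · μ^6e^(−24.2μ) = μ^10e^(−33.2μ), i.e. Gamma(11, 33.2).
Mode = (a−1)/b = 10/33.2 ≈ 0.3012.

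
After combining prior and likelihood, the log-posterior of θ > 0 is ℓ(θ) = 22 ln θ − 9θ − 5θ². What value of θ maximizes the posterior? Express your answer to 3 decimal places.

ℓ'(θ) = 22/θ − 9 − 10θ. Setting this to zero and multiplying by θ: 10θ² + 9θ − 22 = 0.
θ = (−9 + √(9² + 4·10·22)) / (2·10) = (−9 + √961) / 20 = (−9 + 31)/20 = 11/10.
ℓ''(θ) = −22/θ² − 10 < 0, confirming a maximum.

θ̂_MAP = 1.100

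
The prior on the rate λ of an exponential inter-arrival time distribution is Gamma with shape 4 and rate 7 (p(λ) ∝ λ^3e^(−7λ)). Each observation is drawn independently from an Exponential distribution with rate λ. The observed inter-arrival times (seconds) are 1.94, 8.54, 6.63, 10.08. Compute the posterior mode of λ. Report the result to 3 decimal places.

The Exponential(rate=λ) likelihood is ∝ λ^n e^(−λΣtᵢ). Here n = 4 and Σtᵢ = 1.94 + 8.54 + 6.63 + 10.08 = 27.19.
Posterior ∝ λ^3e^(−7λ) · λ^4e^(−27.19λ) = λ^7e^(−34.19λ), i.e. Gamma(8, 34.19).
Mode = (a−1)/b = 7/34.19 ≈ 0.205.

λ̂_MAP = 0.205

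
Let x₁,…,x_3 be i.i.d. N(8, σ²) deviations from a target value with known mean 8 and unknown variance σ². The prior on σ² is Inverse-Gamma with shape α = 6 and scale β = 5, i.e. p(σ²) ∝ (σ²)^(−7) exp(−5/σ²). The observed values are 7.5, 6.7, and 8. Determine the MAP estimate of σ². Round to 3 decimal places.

Sum of squared deviations about the known mean: SS = (7.5−8)² + (6.7−8)² + (8−8)² = 1.94.
The Normal likelihood contributes (σ²)^(−n/2) exp(−SS/(2σ²)), so the posterior is Inverse-Gamma(α + n/2, β + SS/2) = Inverse-Gamma(7.5, 5.97).
The mode of Inverse-Gamma(a, b) is b/(a+1) = 5.97/8.5 ≈ 0.702.

σ̂²_MAP = 0.702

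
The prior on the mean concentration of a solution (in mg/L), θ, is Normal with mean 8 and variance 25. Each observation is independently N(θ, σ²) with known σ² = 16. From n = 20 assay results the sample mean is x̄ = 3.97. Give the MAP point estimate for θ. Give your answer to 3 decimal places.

n = 20, x̄ = 3.97.
For a Normal prior and Normal likelihood with known variance, the posterior is Normal; its mode equals its mean, the precision-weighted average.
Prior precision 1/σ₀² = 1/25 = 0.04; data precision n/σ² = 20/16 = 1.25.
θ̂ = (0.04·8 + 1.25·3.97) / (0.04 + 1.25) = 5.2825/1.29 = 2113/516 ≈ 4.095.

θ̂_MAP = 4.095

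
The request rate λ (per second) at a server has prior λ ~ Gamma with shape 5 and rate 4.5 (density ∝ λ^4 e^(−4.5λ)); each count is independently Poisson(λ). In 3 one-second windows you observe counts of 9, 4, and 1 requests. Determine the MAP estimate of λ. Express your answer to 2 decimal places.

Σxᵢ = 9+4+1 = 14, with n = 3.
Posterior ∝ λ^4e^(−4.5λ) · λ^14e^(−3λ) = λ^18e^(−7.5λ), i.e. Gamma(shape=19, rate=7.5).
The mode of a Gamma(a, b) with a ≥ 1 (shape–rate) is (a−1)/b = 18/7.5 ≈ 2.40.

λ̂_MAP = 2.40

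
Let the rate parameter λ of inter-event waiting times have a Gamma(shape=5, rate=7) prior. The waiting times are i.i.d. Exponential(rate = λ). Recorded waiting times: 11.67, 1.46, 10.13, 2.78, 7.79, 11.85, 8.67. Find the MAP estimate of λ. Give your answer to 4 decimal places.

λ̂_MAP = 0.1793

The Exponential(rate=λ) likelihood is ∝ λ^n e^(−λΣtᵢ). Here n = 7 and Σtᵢ = 11.67 + 1.46 + 10.13 + 2.78 + 7.79 + 11.85 + 8.67 = 54.35.
Posterior ∝ λ^4e^(−7λ) · λ^7e^(−54.35λ) = λ^11e^(−61.35λ), i.e. Gamma(12, 61.35).
Mode = (a−1)/b = 11/61.35 ≈ 0.1793.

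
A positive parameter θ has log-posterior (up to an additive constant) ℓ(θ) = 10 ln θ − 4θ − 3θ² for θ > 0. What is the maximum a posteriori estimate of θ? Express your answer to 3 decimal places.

ℓ'(θ) = 10/θ − 4 − 6θ. Setting this to zero and multiplying by θ: 6θ² + 4θ − 10 = 0.
θ = (−4 + √(4² + 4·6·10)) / (2·6) = (−4 + √256) / 12 = (−4 + 16)/12 = 1.
ℓ''(θ) = −10/θ² − 6 < 0, confirming a maximum.

θ̂_MAP = 1.000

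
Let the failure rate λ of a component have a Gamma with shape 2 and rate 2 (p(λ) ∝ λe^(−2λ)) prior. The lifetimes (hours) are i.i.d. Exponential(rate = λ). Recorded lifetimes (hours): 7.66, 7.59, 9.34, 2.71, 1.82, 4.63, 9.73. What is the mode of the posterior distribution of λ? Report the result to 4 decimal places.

The Exponential(rate=λ) likelihood is ∝ λ^n e^(−λΣtᵢ). Here n = 7 and Σtᵢ = 7.66 + 7.59 + 9.34 + 2.71 + 1.82 + 4.63 + 9.73 = 43.48.
Posterior ∝ λe^(−2λ) · λ^7e^(−43.48λ) = λ^8e^(−45.48λ), i.e. Gamma(9, 45.48).
Mode = (a−1)/b = 8/45.48 ≈ 0.1759.

λ̂_MAP = 0.1759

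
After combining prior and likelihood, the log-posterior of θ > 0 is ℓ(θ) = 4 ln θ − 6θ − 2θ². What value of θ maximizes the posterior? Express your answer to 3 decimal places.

θ̂_MAP = 0.500

ℓ'(θ) = 4/θ − 6 − 4θ. Setting this to zero and multiplying by θ: 4θ² + 6θ − 4 = 0.
θ = (−6 + √(6² + 4·4·4)) / (2·4) = (−6 + √100) / 8 = (−6 + 10)/8 = 1/2.
ℓ''(θ) = −4/θ² − 4 < 0, confirming a maximum.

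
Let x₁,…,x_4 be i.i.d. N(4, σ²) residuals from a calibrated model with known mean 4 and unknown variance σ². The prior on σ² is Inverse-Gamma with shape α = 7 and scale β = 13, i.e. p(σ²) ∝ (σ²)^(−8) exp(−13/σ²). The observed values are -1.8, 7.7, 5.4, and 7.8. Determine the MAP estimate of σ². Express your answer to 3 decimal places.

σ̂²_MAP = 4.487

Sum of squared deviations about the known mean: SS = (-1.8−4)² + (7.7−4)² + (5.4−4)² + (7.8−4)² = 63.73.
The Normal likelihood contributes (σ²)^(−n/2) exp(−SS/(2σ²)), so the posterior is Inverse-Gamma(α + n/2, β + SS/2) = Inverse-Gamma(9, 44.865).
The mode of Inverse-Gamma(a, b) is b/(a+1) = 44.865/10 ≈ 4.487.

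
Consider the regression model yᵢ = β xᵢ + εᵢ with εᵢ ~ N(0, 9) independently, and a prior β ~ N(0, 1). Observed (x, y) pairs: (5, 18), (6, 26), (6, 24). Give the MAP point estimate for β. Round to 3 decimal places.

β̂_MAP = 3.679

log p(β | y) = −Σ(yᵢ − βxᵢ)²/(2·9) − β²/(2·1) + const.
Setting the derivative to zero: Σxᵢ(yᵢ − βxᵢ)/9 − β/1 = 0, so β = Σxᵢyᵢ / (Σxᵢ² + σ²/τ²).
Σxᵢyᵢ = 5·18 + 6·26 + 6·24 = 390; Σxᵢ² = 97; σ²/τ² = 9.
β̂_MAP = 390 / (97 + 9) = 390/106 ≈ 3.679.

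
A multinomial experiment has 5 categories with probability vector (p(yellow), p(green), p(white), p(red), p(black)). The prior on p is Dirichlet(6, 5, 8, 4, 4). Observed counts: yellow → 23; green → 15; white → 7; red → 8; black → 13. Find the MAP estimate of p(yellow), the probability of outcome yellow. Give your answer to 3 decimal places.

MAP estimate of p(yellow) = 0.318

The posterior is Dirichlet(αᵢ + nᵢ) = Dirichlet(29, 20, 15, 12, 17).
For a Dirichlet(a₁,…,a_K) with all aᵢ > 1, the mode has j-th component (aⱼ − 1)/(Σaᵢ − K).
Here Σaᵢ = 93 and K = 5, so p(yellow) = (29 − 1)/(93 − 5) = 28/88 ≈ 0.318.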